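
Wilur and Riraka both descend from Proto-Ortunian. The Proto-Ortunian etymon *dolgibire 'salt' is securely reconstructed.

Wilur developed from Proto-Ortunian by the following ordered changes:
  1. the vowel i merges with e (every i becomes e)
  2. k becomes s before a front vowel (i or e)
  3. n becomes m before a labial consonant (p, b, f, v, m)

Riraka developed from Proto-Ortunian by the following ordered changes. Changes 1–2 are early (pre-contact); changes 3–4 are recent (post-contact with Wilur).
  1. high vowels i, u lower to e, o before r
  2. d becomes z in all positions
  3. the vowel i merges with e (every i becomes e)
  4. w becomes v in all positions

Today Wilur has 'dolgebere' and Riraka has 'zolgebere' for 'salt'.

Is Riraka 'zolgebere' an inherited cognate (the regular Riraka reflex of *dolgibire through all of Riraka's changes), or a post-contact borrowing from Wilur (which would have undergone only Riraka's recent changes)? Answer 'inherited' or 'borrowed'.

If inherited, *dolgibire would pass through all of Riraka's changes:
Riraka: *dolgibire
  dolgibire → dolgibere   [pre-rhotic lowering]
  dolgibere → zolgibere   [unconditioned shift]
  zolgibere → zolgebere   [vowel merger]
  zolgebere (rule 4 does not apply)
  giving Riraka zolgebere.
If borrowed from Wilur 'dolgebere' after the early changes, it would undergo only the recent ones:
  rule 3 (vowel merger): no change (dolgebere)
  rule 4 (unconditioned shift): no change (dolgebere)
  ⇒ as a loan: dolgebere
Riraka 'zolgebere' matches the inherited outcome exactly, so it is an inherited cognate, not a loan.

inherited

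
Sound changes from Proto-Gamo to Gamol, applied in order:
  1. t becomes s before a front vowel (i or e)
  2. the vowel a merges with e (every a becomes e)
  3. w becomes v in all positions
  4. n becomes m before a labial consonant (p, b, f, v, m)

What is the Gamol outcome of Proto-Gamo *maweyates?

meveyeses

Gamol: start from *maweyates.
  rule 1 (palatalisation): maweyates → maweyases
  rule 2 (vowel merger): maweyases → meweyeses
  rule 3 (unconditioned shift): meweyeses → meveyeses
  rule 4: no change — meveyeses
  ⇒ Gamol meveyeses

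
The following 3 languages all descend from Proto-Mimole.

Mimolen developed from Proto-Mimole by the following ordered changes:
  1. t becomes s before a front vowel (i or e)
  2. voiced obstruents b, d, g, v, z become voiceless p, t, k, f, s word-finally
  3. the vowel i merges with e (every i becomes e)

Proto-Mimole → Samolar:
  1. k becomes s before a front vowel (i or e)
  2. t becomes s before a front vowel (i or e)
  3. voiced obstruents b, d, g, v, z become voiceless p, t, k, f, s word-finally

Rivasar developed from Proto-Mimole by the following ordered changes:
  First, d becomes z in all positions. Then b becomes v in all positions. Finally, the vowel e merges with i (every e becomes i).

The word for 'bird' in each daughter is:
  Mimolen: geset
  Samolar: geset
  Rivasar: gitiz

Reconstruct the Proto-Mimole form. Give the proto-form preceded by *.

*geted

Position 4: Mimolen has e, Samolar has e, Rivasar has i. Samolar preserves e here (none of its changes turn any other segment into e), so the proto-segment is *e.
Position 3: Mimolen has s, Samolar has s, Rivasar has t. Rivasar preserves t here (none of its changes turn any other segment into t), so the proto-segment is *t.
This points to *geted. Verify forward in each daughter:
Mimolen: *geted > gesed > geset  (by palatalisation, final devoicing)
Samolar: *geted
  geted (rule 1 does not apply)
  geted → gesed   [palatalisation]
  gesed → geset   [final devoicing]
  giving Samolar geset.
Rivasar: start from *geted.
  rule 1 (unconditioned shift): geted → getez
  rule 2: no change — getez
  rule 3 (vowel merger): getez → gitiz
  ⇒ Rivasar gitiz
Only *geted yields all of Mimolen geset, Samolar geset, Rivasar gitiz.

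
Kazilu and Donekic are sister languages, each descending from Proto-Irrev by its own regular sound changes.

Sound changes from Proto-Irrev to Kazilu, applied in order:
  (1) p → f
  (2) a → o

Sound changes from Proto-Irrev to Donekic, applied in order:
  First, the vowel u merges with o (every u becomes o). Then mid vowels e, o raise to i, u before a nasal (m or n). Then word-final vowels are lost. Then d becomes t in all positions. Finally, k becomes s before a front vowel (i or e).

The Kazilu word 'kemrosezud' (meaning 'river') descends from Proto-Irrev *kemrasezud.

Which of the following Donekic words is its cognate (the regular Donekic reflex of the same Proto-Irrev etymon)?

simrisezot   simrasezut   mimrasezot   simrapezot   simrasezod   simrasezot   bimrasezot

Donekic: start from *kemrasezud.
  rule 1 (vowel merger): kemrasezud → kemrasezod
  rule 2 (pre-nasal raising): kemrasezod → kimrasezod
  rule 3: no change — kimrasezod
  rule 4 (unconditioned shift): kimrasezod → kimrasezot
  rule 5 (palatalisation): kimrasezot → simrasezot
  ⇒ Donekic simrasezot
The other candidates each miss or misapply at least one Donekic change.

simrasezot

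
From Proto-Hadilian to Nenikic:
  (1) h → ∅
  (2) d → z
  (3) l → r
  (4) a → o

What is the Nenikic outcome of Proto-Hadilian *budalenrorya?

Nenikic: *budalenrorya > buzalenrorya > buzarenrorya > buzorenroryo  (by unconditioned shift, unconditioned shift, vowel merger)

buzorenroryo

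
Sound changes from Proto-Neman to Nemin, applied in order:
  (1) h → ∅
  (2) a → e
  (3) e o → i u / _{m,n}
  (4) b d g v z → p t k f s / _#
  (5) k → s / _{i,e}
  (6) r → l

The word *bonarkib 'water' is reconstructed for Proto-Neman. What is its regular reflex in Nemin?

Nemin: *bonarkib
  bonarkib (rule 1 does not apply)
  bonarkib → bonerkib   [vowel merger]
  bonerkib → bunerkib   [pre-nasal raising]
  bunerkib → bunerkip   [final devoicing]
  bunerkip → bunersip   [palatalisation]
  bunersip → bunelsip   [unconditioned shift]
  giving Nemin bunelsip.

bunelsip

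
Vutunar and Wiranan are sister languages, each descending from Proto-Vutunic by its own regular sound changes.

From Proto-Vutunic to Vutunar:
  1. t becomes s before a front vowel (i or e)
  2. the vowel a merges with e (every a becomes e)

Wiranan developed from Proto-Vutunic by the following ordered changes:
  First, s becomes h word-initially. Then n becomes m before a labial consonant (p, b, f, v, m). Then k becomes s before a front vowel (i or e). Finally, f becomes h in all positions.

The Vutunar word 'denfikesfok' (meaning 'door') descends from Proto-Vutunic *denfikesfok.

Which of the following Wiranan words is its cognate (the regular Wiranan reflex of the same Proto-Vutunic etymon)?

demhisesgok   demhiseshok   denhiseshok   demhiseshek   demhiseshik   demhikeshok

demhiseshok

Wiranan: start from *denfikesfok.
  rule 1: no change — denfikesfok
  rule 2 (nasal place assimilation): denfikesfok → demfikesfok
  rule 3 (palatalisation): demfikesfok → demfisesfok
  rule 4 (unconditioned shift): demfisesfok → demhiseshok
  ⇒ Wiranan demhiseshok
Only 'demhiseshok' matches the regular Wiranan development of *denfikesfok.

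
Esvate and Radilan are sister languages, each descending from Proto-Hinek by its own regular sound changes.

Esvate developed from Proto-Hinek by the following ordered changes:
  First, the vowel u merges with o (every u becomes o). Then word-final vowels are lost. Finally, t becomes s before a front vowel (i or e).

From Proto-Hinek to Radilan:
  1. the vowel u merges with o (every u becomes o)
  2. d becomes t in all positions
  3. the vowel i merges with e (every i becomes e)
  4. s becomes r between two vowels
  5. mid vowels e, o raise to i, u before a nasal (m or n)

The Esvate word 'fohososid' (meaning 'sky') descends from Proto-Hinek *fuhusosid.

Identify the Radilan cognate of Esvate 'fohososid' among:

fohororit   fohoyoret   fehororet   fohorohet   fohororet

fohororet

Radilan: *fuhusosid
  fuhusosid → fohososid   [vowel merger]
  fohososid → fohososit   [unconditioned shift]
  fohososit → fohososet   [vowel merger]
  fohososet → fohororet   [rhotacism]
  fohororet (rule 5 does not apply)
  giving Radilan fohororet.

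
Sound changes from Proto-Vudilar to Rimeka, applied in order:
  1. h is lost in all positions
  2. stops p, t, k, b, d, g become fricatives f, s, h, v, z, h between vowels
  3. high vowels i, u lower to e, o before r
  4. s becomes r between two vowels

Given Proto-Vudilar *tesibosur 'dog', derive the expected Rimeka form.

terivoror

Rimeka: *tesibosur > tesivosur > tesivosor > terivoror  (by intervocalic lenition, pre-rhotic lowering, rhotacism)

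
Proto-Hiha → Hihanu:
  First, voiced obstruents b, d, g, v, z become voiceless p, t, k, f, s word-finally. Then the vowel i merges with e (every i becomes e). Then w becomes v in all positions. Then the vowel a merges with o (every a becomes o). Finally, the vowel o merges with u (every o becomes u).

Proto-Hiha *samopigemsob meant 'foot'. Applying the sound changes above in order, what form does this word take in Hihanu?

sumupegemsup

Hihanu: *samopigemsob > samopigemsop > samopegemsop > somopegemsop > sumupegemsup  (by final devoicing, vowel merger, vowel merger, vowel merger)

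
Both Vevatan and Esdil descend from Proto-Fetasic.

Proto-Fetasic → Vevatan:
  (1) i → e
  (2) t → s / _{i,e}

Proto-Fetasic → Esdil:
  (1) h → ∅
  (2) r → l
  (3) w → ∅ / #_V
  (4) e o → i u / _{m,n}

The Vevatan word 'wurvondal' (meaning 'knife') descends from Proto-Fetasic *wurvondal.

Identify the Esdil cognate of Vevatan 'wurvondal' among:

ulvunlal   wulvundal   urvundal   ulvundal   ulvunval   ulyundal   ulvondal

ulvundal

Esdil: *wurvondal
  wurvondal (rule 1 does not apply)
  wurvondal → wulvondal   [unconditioned shift]
  wulvondal → ulvondal   [glide loss]
  ulvondal → ulvundal   [pre-nasal raising]
  giving Esdil ulvundal.
Only 'ulvundal' matches the regular Esdil development of *wurvondal.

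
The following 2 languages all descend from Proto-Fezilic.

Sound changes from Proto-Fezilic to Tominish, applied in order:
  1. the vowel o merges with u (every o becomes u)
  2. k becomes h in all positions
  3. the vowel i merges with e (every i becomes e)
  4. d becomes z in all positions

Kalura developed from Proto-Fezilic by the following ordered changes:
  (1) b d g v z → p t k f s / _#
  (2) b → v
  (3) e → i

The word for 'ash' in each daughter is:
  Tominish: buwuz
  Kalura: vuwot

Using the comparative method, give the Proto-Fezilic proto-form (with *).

*buwod

Position 4: Tominish has u, Kalura has o. Kalura preserves o here (none of its changes turn any other segment into o), so the proto-segment is *o.
Position 1: Tominish has b, Kalura has v. Tominish preserves b here (none of its changes turn any other segment into b), so the proto-segment is *b.
Position 5: Tominish has z, Kalura has t. Taking the neighbouring segments as reconstructed: Tominish z could go back to *d or *z; Kalura t could go back to *t or *d — the one source consistent with every daughter is *d.
Verify the candidate proto-form against each daughter:
Tominish: start from *buwod.
  rule 1 (vowel merger): buwod → buwud
  rule 2: no change — buwud
  rule 3: no change — buwud
  rule 4 (unconditioned shift): buwud → buwuz
  ⇒ Tominish buwuz
Kalura: *buwod
  buwod → buwot   [final devoicing]
  buwot → vuwot   [unconditioned shift]
  vuwot (rule 3 does not apply)
  giving Kalura vuwot.
Only *buwod yields all of Tominish buwuz, Kalura vuwot.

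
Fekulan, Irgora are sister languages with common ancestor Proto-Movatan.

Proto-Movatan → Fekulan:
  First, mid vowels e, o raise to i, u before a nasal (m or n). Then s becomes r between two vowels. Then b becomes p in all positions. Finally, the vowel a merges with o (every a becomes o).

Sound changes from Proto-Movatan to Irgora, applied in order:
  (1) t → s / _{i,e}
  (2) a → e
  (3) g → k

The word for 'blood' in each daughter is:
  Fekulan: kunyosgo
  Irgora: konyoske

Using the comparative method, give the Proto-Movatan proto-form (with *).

Position 7: Fekulan has g, Irgora has k. Fekulan preserves g here (none of its changes turn any other segment into g), so the proto-segment is *g.
Position 8: Fekulan has o, Irgora has e. Taking the neighbouring segments as reconstructed: Fekulan o could go back to *a or *o; Irgora e could go back to *a or *e — the one source consistent with every daughter is *a.
Position 2: Fekulan has u, Irgora has o. Irgora preserves o here (none of its changes turn any other segment into o), so the proto-segment is *o.
Verify the candidate proto-form against each daughter:
Fekulan: *konyosga > kunyosga > kunyosgo  (by pre-nasal raising, vowel merger)
Irgora: *konyosga > konyosge > konyoske  (by vowel merger, unconditioned shift)
*konyosga is the unique common source.

*konyosga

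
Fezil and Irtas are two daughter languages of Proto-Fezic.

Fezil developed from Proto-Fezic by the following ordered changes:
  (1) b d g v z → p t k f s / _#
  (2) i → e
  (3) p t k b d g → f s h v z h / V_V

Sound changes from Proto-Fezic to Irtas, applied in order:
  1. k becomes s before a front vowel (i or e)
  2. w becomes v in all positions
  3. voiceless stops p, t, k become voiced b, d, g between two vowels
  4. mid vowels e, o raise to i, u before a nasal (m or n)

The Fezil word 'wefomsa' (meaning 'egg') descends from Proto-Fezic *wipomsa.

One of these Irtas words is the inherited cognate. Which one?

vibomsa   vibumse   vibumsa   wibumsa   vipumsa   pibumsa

Irtas: *wipomsa > vipomsa > vibomsa > vibumsa  (by unconditioned shift, intervocalic voicing, pre-nasal raising)
The other candidates each miss or misapply at least one Irtas change.

vibumsa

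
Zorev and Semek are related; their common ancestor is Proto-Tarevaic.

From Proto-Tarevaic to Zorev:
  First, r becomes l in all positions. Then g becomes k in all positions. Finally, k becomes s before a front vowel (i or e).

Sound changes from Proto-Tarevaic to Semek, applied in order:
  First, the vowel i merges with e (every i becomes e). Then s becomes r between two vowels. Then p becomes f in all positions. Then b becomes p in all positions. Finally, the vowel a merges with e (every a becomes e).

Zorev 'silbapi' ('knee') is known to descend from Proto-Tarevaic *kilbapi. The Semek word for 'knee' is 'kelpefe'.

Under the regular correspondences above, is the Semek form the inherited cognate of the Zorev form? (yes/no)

Derive the expected Semek reflex of *kilbapi:
Semek: start from *kilbapi.
  rule 1 (vowel merger): kilbapi → kelbape
  rule 2: no change — kelbape
  rule 3 (unconditioned shift): kelbape → kelbafe
  rule 4 (unconditioned shift): kelbafe → kelpafe
  rule 5 (vowel merger): kelpafe → kelpefe
  ⇒ Semek kelpefe
Semek 'kelpefe' matches the regular reflex exactly, so the pair is cognate.

yes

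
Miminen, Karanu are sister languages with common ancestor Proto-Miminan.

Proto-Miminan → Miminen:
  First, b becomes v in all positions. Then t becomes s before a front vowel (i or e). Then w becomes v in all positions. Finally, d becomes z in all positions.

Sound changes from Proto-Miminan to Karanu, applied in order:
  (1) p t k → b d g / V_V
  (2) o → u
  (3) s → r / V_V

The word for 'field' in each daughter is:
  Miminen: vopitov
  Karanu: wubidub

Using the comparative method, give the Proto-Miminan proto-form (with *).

Position 6: Miminen has o, Karanu has u. Miminen preserves o here (none of its changes turn any other segment into o), so the proto-segment is *o.
Position 3: Miminen has p, Karanu has b. Miminen preserves p here (none of its changes turn any other segment into p), so the proto-segment is *p.
Position 2: Miminen has o, Karanu has u. Miminen preserves o here (none of its changes turn any other segment into o), so the proto-segment is *o.
Verify the candidate proto-form against each daughter:
Miminen: *wopitob > wopitov > vopitov  (by unconditioned shift, unconditioned shift)
Karanu: *wopitob > wobidob > wubidub  (by intervocalic voicing, vowel merger)
*wopitob is the unique common source.

*wopitob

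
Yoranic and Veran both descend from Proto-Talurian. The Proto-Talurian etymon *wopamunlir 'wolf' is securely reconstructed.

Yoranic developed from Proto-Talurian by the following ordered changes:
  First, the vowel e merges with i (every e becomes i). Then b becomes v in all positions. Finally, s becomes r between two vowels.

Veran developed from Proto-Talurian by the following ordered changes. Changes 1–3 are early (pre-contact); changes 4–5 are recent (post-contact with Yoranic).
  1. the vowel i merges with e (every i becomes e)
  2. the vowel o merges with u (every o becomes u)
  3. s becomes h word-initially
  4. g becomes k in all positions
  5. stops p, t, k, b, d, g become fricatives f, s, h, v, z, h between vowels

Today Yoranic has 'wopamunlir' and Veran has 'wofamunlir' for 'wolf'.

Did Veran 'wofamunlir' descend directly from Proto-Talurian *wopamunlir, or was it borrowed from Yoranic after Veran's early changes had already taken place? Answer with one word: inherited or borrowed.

borrowed

If inherited, *wopamunlir would pass through all of Veran's changes:
Veran: *wopamunlir > wopamunler > wupamunler > wufamunler  (by vowel merger, vowel merger, intervocalic lenition)
If borrowed from Yoranic 'wopamunlir' after the early changes, it would undergo only the recent ones:
  rule 4 (unconditioned shift): no change (wopamunlir)
  rule 5 (intervocalic lenition): wopamunlir → wofamunlir
  ⇒ as a loan: wofamunlir
Veran 'wofamunlir' matches the loan outcome 'wofamunlir', not the inherited 'wufamunler' — it skipped the early Veran changes, so it was borrowed from Yoranic.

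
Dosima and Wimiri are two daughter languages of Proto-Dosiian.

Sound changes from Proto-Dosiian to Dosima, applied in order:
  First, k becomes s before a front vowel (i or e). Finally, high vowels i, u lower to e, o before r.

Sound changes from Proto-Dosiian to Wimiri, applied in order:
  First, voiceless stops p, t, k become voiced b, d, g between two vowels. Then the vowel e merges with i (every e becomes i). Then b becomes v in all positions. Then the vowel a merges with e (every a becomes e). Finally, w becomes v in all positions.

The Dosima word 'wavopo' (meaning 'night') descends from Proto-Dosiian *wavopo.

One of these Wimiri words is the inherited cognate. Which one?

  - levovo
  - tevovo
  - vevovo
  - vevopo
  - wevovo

Wimiri: start from *wavopo.
  rule 1 (intervocalic voicing): wavopo → wavobo
  rule 2: no change — wavobo
  rule 3 (unconditioned shift): wavobo → wavovo
  rule 4 (vowel merger): wavovo → wevovo
  rule 5 (unconditioned shift): wevovo → vevovo
  ⇒ Wimiri vevovo
Only 'vevovo' matches the regular Wimiri development of *wavopo.

vevovo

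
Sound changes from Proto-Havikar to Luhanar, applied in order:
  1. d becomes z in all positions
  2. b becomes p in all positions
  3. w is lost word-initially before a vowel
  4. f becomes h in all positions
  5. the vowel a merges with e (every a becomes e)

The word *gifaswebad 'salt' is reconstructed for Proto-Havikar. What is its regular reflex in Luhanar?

Luhanar: *gifaswebad > gifaswebaz > gifaswepaz > gihaswepaz > giheswepez  (by unconditioned shift, unconditioned shift, unconditioned shift, vowel merger)

giheswepez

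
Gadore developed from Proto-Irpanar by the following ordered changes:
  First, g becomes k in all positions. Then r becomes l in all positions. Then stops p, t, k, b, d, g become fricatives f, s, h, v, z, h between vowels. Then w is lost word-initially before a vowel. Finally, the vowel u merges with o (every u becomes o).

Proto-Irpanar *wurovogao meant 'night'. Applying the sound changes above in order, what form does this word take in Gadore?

olovohao

Gadore: start from *wurovogao.
  rule 1 (unconditioned shift): wurovogao → wurovokao
  rule 2 (unconditioned shift): wurovokao → wulovokao
  rule 3 (intervocalic lenition): wulovokao → wulovohao
  rule 4 (glide loss): wulovohao → ulovohao
  rule 5 (vowel merger): ulovohao → olovohao
  ⇒ Gadore olovohao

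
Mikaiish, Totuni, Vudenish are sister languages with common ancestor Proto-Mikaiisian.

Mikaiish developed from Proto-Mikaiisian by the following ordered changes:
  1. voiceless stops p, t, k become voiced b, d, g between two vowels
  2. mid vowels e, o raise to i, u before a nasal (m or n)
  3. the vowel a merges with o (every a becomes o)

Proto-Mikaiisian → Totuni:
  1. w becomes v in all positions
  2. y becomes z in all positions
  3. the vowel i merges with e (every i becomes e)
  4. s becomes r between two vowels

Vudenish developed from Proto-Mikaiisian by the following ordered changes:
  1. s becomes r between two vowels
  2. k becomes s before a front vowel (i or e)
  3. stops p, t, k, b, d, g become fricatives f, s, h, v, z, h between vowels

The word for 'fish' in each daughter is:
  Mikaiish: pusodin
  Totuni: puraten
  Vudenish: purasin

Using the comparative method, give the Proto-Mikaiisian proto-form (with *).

Position 4: Mikaiish has o, Totuni has a, Vudenish has a. Totuni preserves a here (none of its changes turn any other segment into a), so the proto-segment is *a.
Position 6: Mikaiish has i, Totuni has e, Vudenish has i. Vudenish preserves i here (none of its changes turn any other segment into i), so the proto-segment is *i.
Position 3: Mikaiish has s, Totuni has r, Vudenish has r. Mikaiish preserves s here (none of its changes turn any other segment into s), so the proto-segment is *s.
Continuing position by position gives *pusatin; check it forward:
Mikaiish: *pusatin
  pusatin → pusadin   [intervocalic voicing]
  pusadin (rule 2 does not apply)
  pusadin → pusodin   [vowel merger]
  giving Mikaiish pusodin.
Totuni: *pusatin > pusaten > puraten  (by vowel merger, rhotacism)
Vudenish: start from *pusatin.
  rule 1 (rhotacism): pusatin → puratin
  rule 2: no change — puratin
  rule 3 (intervocalic lenition): puratin → purasin
  ⇒ Vudenish purasin
No other proto-form is consistent with every reflex, so the reconstruction is *pusatin.

*pusatin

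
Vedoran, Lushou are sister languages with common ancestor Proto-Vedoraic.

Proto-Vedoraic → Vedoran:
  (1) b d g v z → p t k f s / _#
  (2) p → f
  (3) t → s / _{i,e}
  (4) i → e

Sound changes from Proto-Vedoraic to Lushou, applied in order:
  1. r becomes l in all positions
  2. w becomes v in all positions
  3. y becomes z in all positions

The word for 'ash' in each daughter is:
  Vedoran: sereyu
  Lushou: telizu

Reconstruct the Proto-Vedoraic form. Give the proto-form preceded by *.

Position 4: Vedoran has e, Lushou has i. Lushou preserves i here (none of its changes turn any other segment into i), so the proto-segment is *i.
Position 3: Vedoran has r, Lushou has l. Vedoran preserves r here (none of its changes turn any other segment into r), so the proto-segment is *r.
Verify the candidate proto-form against each daughter:
Vedoran: *teriyu > seriyu > sereyu  (by palatalisation, vowel merger)
Lushou: *teriyu
  teriyu → teliyu   [unconditioned shift]
  teliyu (rule 2 does not apply)
  teliyu → telizu   [unconditioned shift]
  giving Lushou telizu.
*teriyu is the unique common source.

*teriyu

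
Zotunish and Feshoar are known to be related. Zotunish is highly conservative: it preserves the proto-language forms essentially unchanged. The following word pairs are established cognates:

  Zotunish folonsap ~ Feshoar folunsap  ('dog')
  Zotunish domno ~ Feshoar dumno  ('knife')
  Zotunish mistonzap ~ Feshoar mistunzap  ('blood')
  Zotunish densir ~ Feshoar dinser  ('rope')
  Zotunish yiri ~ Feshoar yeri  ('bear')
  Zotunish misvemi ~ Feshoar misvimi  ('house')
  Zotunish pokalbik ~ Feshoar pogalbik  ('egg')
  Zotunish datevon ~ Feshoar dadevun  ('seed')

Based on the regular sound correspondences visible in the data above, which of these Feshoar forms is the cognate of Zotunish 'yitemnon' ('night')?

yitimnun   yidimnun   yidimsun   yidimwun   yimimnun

datevon ~ dadevun — Zotunish t corresponds to Feshoar d between vowels (before a front vowel).
misvemi ~ misvimi — Zotunish e corresponds to Feshoar i after a consonant, before a nasal.
folonsap ~ folunsap, mistonzap ~ mistunzap — Zotunish o corresponds to Feshoar u after a consonant, before a nasal.
Applying these to Zotunish 'yitemnon':
  yitemnon → yidemnon   (t→d between vowels (before a front vowel))
  yidemnon → yidimnon   (e→i after a consonant, before a nasal)
  yidimnon → yidimnun   (o→u after a consonant, before a nasal)
So the Feshoar cognate is 'yidimnun'.

yidimnun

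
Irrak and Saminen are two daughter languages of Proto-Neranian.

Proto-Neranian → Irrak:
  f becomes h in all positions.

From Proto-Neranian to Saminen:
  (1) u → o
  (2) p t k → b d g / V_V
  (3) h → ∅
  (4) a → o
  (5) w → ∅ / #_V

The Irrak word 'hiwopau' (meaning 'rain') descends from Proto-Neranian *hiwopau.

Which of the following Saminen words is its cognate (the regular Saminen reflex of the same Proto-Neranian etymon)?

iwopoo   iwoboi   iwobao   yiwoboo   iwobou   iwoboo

iwoboo

Saminen: start from *hiwopau.
  rule 1 (vowel merger): hiwopau → hiwopao
  rule 2 (intervocalic voicing): hiwopao → hiwobao
  rule 3 (h-loss): hiwobao → iwobao
  rule 4 (vowel merger): iwobao → iwoboo
  rule 5: no change — iwoboo
  ⇒ Saminen iwoboo
Only 'iwoboo' matches the regular Saminen development of *hiwopau.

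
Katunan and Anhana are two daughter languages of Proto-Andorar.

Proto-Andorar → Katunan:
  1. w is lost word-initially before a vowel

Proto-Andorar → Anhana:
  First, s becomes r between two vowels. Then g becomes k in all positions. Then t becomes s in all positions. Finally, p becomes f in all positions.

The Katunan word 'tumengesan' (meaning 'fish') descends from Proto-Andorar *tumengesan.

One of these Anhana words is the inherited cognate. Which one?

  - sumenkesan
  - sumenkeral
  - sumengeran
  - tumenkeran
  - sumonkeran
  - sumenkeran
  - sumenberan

Anhana: start from *tumengesan.
  rule 1 (rhotacism): tumengesan → tumengeran
  rule 2 (unconditioned shift): tumengeran → tumenkeran
  rule 3 (unconditioned shift): tumenkeran → sumenkeran
  rule 4: no change — sumenkeran
  ⇒ Anhana sumenkeran
Only 'sumenkeran' matches the regular Anhana development of *tumengesan.

sumenkeran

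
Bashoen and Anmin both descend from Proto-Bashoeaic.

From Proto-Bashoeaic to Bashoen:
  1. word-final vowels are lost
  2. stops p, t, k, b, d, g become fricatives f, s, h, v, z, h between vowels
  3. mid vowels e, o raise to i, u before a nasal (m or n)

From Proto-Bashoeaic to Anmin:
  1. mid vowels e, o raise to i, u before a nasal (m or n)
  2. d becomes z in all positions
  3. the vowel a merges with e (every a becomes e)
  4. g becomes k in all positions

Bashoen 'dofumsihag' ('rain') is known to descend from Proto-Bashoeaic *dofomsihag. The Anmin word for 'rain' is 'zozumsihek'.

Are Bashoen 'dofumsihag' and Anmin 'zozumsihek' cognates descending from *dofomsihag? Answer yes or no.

no

Derive the expected Anmin reflex of *dofomsihag:
Anmin: *dofomsihag
  dofomsihag → dofumsihag   [pre-nasal raising]
  dofumsihag → zofumsihag   [unconditioned shift]
  zofumsihag → zofumsiheg   [vowel merger]
  zofumsiheg → zofumsihek   [unconditioned shift]
  giving Anmin zofumsihek.
The regular Anmin reflex would be 'zofumsihek', but the attested form is 'zozumsihek'. The correspondence is irregular, so they are not cognates (the Anmin form has a different source).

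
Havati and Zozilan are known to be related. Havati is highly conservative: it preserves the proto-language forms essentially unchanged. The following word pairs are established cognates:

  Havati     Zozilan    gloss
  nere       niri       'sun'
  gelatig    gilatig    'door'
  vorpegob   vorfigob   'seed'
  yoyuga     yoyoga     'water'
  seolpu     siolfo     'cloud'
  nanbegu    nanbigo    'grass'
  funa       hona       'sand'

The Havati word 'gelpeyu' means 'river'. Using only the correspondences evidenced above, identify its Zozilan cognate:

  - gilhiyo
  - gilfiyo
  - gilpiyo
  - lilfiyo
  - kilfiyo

gilfiyo

gelatig ~ gilatig, vorpegob ~ vorfigob — Havati e corresponds to Zozilan i after a consonant, before a consonant other than r, m, n, p, b, f, v.
vorpegob ~ vorfigob — Havati p corresponds to Zozilan f after a consonant, before a front vowel.
seolpu ~ siolfo, nanbegu ~ nanbigo — Havati u corresponds to Zozilan o word-finally.
Applying these to Havati 'gelpeyu':
  gelpeyu → gilpeyu   (e→i after a consonant, before a consonant other than r, m, n, p, b, f, v)
  gilpeyu → gilfeyu   (p→f after a consonant, before a front vowel)
  gilfeyu → gilfiyu   (e→i after a consonant, before a consonant other than r, m, n, p, b, f, v)
  gilfiyu → gilfiyo   (u→o word-finally)
So the Zozilan cognate is 'gilfiyo'.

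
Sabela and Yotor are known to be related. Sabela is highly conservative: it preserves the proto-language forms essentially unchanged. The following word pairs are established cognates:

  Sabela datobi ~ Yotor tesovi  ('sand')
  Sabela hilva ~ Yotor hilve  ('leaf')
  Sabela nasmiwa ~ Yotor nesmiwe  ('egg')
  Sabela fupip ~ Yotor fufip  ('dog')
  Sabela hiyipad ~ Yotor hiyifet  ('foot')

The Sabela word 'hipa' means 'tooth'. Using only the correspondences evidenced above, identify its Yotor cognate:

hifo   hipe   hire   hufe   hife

hife

hiyipad ~ hiyifet — Sabela p corresponds to Yotor f between vowels (before a back vowel).
hilva ~ hilve, nasmiwa ~ nesmiwe — Sabela a corresponds to Yotor e word-finally.
Applying these to Sabela 'hipa':
  hipa → hifa   (p→f between vowels (before a back vowel))
  hifa → hife   (a→e word-finally)
So the Yotor cognate is 'hife'.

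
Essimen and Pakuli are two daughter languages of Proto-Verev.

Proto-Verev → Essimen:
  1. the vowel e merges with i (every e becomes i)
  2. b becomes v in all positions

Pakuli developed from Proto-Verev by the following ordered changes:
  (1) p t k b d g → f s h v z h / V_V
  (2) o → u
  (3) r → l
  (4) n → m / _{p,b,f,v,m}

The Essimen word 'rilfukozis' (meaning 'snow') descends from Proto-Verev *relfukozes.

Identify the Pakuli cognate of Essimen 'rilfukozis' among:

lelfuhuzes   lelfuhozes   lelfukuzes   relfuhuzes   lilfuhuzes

lelfuhuzes

Pakuli: *relfukozes > relfuhozes > relfuhuzes > lelfuhuzes  (by intervocalic lenition, vowel merger, unconditioned shift)
Only 'lelfuhuzes' matches the regular Pakuli development of *relfukozes.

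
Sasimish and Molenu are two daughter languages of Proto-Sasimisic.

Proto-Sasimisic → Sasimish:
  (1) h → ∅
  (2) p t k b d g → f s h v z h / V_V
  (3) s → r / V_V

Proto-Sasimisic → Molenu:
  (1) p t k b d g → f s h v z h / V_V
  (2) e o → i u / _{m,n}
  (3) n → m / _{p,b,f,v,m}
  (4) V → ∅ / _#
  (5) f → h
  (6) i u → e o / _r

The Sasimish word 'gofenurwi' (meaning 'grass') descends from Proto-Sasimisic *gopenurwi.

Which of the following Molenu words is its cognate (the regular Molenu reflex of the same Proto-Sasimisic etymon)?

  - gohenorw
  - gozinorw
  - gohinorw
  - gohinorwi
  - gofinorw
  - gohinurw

gohinorw

Molenu: *gopenurwi
  gopenurwi → gofenurwi   [intervocalic lenition]
  gofenurwi → gofinurwi   [pre-nasal raising]
  gofinurwi (rule 3 does not apply)
  gofinurwi → gofinurw   [apocope]
  gofinurw → gohinurw   [unconditioned shift]
  gohinurw → gohinorw   [pre-rhotic lowering]
  giving Molenu gohinorw.
The other candidates each miss or misapply at least one Molenu change.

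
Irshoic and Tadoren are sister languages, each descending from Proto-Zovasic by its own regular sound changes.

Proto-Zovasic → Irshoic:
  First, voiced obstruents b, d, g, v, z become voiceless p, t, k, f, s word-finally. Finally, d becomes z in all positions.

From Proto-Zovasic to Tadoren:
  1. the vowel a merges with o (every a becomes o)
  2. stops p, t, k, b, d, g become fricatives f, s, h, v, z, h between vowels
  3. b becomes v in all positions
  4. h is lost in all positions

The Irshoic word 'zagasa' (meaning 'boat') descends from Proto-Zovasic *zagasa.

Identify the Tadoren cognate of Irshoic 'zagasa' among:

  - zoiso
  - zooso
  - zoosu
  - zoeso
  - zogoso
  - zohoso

Tadoren: *zagasa > zogoso > zohoso > zooso  (by vowel merger, intervocalic lenition, h-loss)
Only 'zooso' matches the regular Tadoren development of *zagasa.

zooso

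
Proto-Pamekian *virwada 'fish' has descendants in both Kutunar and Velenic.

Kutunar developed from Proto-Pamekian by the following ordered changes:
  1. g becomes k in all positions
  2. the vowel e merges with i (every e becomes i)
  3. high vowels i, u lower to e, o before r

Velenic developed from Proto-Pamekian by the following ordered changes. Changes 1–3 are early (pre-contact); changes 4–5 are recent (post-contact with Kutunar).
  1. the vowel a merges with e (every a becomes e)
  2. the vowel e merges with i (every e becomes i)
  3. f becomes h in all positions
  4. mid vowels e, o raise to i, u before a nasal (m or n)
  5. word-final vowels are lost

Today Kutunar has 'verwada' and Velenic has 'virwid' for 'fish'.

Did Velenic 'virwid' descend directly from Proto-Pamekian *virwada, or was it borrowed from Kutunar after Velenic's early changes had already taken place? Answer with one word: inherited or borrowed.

If inherited, *virwada would pass through all of Velenic's changes:
Velenic: start from *virwada.
  rule 1 (vowel merger): virwada → virwede
  rule 2 (vowel merger): virwede → virwidi
  rule 3: no change — virwidi
  rule 4: no change — virwidi
  rule 5 (apocope): virwidi → virwid
  ⇒ Velenic virwid
If borrowed from Kutunar 'verwada' after the early changes, it would undergo only the recent ones:
  rule 4 (pre-nasal raising): no change (verwada)
  rule 5 (apocope): verwada → verwad
  ⇒ as a loan: verwad
Velenic 'virwid' matches the inherited outcome exactly, so it is an inherited cognate, not a loan.

inherited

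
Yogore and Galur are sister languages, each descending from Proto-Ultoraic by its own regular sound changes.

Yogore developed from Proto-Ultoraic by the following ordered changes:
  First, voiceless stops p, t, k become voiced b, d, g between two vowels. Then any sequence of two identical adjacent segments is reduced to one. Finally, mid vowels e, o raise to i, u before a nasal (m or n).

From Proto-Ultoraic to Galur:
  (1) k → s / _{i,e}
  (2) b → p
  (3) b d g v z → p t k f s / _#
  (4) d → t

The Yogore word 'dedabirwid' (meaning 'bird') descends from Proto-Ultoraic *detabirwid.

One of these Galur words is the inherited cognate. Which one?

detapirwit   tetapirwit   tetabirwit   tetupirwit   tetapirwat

Galur: *detabirwid > detapirwid > detapirwit > tetapirwit  (by unconditioned shift, final devoicing, unconditioned shift)
Only 'tetapirwit' matches the regular Galur development of *detabirwid.

tetapirwit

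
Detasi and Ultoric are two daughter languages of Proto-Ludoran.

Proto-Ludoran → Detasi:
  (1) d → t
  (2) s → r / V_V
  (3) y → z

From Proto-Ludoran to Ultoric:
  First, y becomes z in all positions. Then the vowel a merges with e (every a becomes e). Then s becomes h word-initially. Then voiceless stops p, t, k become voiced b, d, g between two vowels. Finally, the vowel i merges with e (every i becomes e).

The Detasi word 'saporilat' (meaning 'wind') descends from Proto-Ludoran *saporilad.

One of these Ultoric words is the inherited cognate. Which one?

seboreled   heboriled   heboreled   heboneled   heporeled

Ultoric: *saporilad > seporiled > heporiled > heboriled > heboreled  (by vowel merger, debuccalisation, intervocalic voicing, vowel merger)
Among the options, 'heboreled' alone shows every Ultoric change applied in order.

heboreled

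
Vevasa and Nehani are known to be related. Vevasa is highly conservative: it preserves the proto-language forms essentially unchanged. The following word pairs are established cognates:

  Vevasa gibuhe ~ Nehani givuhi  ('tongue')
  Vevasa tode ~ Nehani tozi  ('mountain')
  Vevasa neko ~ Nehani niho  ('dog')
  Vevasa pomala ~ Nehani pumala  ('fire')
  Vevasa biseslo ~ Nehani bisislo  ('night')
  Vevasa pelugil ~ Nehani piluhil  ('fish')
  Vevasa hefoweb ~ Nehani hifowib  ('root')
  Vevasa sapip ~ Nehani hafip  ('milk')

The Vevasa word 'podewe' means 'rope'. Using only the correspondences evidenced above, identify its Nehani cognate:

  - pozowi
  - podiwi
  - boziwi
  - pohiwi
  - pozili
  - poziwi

poziwi

tode ~ tozi — Vevasa d corresponds to Nehani z between vowels (before a front vowel).
neko ~ niho, biseslo ~ bisislo — Vevasa e corresponds to Nehani i after a consonant, before a consonant other than r, m, n, p, b, f, v.
gibuhe ~ givuhi, tode ~ tozi — Vevasa e corresponds to Nehani i word-finally.
Applying these to Vevasa 'podewe':
  podewe → pozewe   (d→z between vowels (before a front vowel))
  pozewe → poziwe   (e→i after a consonant, before a consonant other than r, m, n, p, b, f, v)
  poziwe → poziwi   (e→i word-finally)
So the Nehani cognate is 'poziwi'.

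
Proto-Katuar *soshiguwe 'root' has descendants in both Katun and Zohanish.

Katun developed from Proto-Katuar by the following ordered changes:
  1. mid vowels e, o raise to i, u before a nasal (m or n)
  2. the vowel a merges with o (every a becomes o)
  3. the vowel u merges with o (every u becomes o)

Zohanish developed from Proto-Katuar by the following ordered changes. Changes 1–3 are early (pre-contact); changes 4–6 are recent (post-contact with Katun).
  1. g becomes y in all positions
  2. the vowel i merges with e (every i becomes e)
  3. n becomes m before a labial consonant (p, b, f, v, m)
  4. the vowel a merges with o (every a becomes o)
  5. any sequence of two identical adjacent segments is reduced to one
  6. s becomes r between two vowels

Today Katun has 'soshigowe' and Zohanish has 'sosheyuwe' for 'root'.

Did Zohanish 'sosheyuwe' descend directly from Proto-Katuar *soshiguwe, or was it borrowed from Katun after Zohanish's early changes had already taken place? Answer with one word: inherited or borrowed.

If inherited, *soshiguwe would pass through all of Zohanish's changes:
Zohanish: *soshiguwe > soshiyuwe > sosheyuwe  (by unconditioned shift, vowel merger)
If borrowed from Katun 'soshigowe' after the early changes, it would undergo only the recent ones:
  rule 4 (vowel merger): no change (soshigowe)
  rule 5 (degemination): no change (soshigowe)
  rule 6 (rhotacism): no change (soshigowe)
  ⇒ as a loan: soshigowe
Zohanish 'sosheyuwe' matches the inherited outcome exactly, so it is an inherited cognate, not a loan.

inherited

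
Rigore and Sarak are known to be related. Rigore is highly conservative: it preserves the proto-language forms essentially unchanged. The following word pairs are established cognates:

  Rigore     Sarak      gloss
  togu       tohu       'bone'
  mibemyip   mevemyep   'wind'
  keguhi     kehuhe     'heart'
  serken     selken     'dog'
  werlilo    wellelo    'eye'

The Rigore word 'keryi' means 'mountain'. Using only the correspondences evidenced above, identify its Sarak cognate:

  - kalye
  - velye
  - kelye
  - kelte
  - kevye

kelye

serken ~ selken, werlilo ~ wellelo — Rigore r corresponds to Sarak l after a vowel, before a consonant other than r, m, n, p, b, f, v.
keguhi ~ kehuhe — Rigore i corresponds to Sarak e word-finally.
Applying these to Rigore 'keryi':
  keryi → kelyi   (r→l after a vowel, before a consonant other than r, m, n, p, b, f, v)
  kelyi → kelye   (i→e word-finally)
So the Sarak cognate is 'kelye'.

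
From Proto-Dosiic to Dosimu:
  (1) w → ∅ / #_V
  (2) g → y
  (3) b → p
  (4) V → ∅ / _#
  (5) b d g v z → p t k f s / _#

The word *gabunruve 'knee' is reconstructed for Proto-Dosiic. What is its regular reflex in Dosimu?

yapunruf

Dosimu: *gabunruve
  gabunruve (rule 1 does not apply)
  gabunruve → yabunruve   [unconditioned shift]
  yabunruve → yapunruve   [unconditioned shift]
  yapunruve → yapunruv   [apocope]
  yapunruv → yapunruf   [final devoicing]
  giving Dosimu yapunruf.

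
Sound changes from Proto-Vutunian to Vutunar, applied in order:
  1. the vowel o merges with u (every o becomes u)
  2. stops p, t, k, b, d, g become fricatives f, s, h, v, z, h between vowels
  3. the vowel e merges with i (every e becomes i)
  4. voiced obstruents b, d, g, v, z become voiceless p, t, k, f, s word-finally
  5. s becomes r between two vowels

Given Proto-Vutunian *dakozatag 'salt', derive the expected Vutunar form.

dahuzarak

Vutunar: *dakozatag > dakuzatag > dahuzasag > dahuzasak > dahuzarak  (by vowel merger, intervocalic lenition, final devoicing, rhotacism)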